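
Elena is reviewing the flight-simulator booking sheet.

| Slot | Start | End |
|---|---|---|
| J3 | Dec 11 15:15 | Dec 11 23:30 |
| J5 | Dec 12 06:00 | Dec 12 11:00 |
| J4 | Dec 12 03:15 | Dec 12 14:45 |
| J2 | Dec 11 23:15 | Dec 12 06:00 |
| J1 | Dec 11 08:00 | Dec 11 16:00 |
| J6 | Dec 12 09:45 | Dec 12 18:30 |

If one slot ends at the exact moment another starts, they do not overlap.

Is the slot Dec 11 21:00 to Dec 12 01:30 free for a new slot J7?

J1: ends Dec 11 16:00 at or before J7 starts Dec 11 21:00 → clear.
J3: starts Dec 11 15:15 before J7 ends Dec 12 01:30, and ends Dec 11 23:30 after J7 starts Dec 11 21:00 → overlap.
J2: starts Dec 11 23:15 before J7 ends Dec 12 01:30, and ends Dec 12 06:00 after J7 starts Dec 11 21:00 → overlap.
J4: starts Dec 12 03:15 at or after J7 ends Dec 12 01:30 → clear.
J5: starts Dec 12 06:00 at or after J7 ends Dec 12 01:30 → clear.
J6: starts Dec 12 09:45 at or after J7 ends Dec 12 01:30 → clear.
J7 overlaps J2, J3.

No — it overlaps J2, J3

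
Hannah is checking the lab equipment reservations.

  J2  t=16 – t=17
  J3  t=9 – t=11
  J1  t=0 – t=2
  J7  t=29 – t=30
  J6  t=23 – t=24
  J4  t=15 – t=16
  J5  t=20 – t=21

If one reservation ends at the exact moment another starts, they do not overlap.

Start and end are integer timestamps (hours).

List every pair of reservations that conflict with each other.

no conflicts

Sorted by start: J1, J3, J4, J2, J5, J6, J7.
J3 starts after J1 ends, so J1 has no further overlaps.
J4 starts after J3 ends, so J3 has no further overlaps.
J2 starts exactly when J4 ends (back-to-back, no overlap), so J4 has no further overlaps.
J5 starts after J2 ends, so J2 has no further overlaps.
J6 starts after J5 ends, so J5 has no further overlaps.
J7 starts after J6 ends.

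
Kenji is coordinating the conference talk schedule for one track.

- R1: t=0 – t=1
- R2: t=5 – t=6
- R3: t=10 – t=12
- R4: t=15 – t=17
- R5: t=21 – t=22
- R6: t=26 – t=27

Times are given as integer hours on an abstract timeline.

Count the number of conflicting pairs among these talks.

Sorted by start: R1, R2, R3, R4, R5, R6.
R2 starts after R1 ends, so R1 has no further overlaps.
R3 starts after R2 ends, so R2 has no further overlaps.
R4 starts after R3 ends, so R3 has no further overlaps.
R5 starts after R4 ends, so R4 has no further overlaps.
R6 starts after R5 ends.
No pair overlaps.

0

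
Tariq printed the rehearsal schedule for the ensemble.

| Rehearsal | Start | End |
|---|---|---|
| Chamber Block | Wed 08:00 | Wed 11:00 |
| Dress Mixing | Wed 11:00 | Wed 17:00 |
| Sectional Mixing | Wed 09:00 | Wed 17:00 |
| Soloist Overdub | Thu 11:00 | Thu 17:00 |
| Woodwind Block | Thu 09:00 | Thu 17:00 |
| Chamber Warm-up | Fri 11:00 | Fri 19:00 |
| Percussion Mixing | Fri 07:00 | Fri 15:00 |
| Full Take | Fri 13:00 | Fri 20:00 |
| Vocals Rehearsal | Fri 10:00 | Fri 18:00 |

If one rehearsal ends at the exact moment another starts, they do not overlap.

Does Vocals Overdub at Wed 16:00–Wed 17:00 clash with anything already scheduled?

Yes — it overlaps Dress Mixing, Sectional Mixing

Chamber Block: ends Wed 11:00 at or before Vocals Overdub starts Wed 16:00 → clear.
Sectional Mixing: starts Wed 09:00 before Vocals Overdub ends Wed 17:00, and ends Wed 17:00 after Vocals Overdub starts Wed 16:00 → overlap.
Dress Mixing: starts Wed 11:00 before Vocals Overdub ends Wed 17:00, and ends Wed 17:00 after Vocals Overdub starts Wed 16:00 → overlap.
Woodwind Block: starts Thu 09:00 at or after Vocals Overdub ends Wed 17:00 → clear.
Soloist Overdub: starts Thu 11:00 at or after Vocals Overdub ends Wed 17:00 → clear.
Percussion Mixing: starts Fri 07:00 at or after Vocals Overdub ends Wed 17:00 → clear.
Vocals Rehearsal: starts Fri 10:00 at or after Vocals Overdub ends Wed 17:00 → clear.
Chamber Warm-up: starts Fri 11:00 at or after Vocals Overdub ends Wed 17:00 → clear.
Full Take: starts Fri 13:00 at or after Vocals Overdub ends Wed 17:00 → clear.
Vocals Overdub overlaps Dress Mixing, Sectional Mixing.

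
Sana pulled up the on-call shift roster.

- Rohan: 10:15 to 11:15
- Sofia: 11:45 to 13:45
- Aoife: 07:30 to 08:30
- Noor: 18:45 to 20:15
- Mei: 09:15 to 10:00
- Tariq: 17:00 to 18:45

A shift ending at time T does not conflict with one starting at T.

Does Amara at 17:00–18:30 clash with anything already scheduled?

Yes — it overlaps Tariq

Aoife: ends 08:30 at or before Amara starts 17:00 → clear.
Mei: ends 10:00 at or before Amara starts 17:00 → clear.
Rohan: ends 11:15 at or before Amara starts 17:00 → clear.
Sofia: ends 13:45 at or before Amara starts 17:00 → clear.
Tariq: starts 17:00 before Amara ends 18:30, and ends 18:45 after Amara starts 17:00 → overlap.
Noor: starts 18:45 at or after Amara ends 18:30 → clear.
Amara overlaps Tariq.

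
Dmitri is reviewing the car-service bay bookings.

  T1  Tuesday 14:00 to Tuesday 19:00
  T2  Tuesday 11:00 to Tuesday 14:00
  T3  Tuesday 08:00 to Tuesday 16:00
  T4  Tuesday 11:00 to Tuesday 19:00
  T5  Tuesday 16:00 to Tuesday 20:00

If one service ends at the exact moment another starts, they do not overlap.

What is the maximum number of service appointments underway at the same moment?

3

Walk through starts and ends in time order (an end at T is processed before a start at T):
Tuesday 08:00 start T3 → 1
Tuesday 11:00 start T2 → 2
Tuesday 11:00 start T4 → 3
Tuesday 14:00 end T2 → 2
Tuesday 14:00 start T1 → 3
Tuesday 16:00 end T3 → 2
Tuesday 16:00 start T5 → 3
Tuesday 19:00 end T1 → 2
Tuesday 19:00 end T4 → 1
Tuesday 20:00 end T5 → 0
Peak is 3, at Tuesday 11:00 (T2, T3, T4).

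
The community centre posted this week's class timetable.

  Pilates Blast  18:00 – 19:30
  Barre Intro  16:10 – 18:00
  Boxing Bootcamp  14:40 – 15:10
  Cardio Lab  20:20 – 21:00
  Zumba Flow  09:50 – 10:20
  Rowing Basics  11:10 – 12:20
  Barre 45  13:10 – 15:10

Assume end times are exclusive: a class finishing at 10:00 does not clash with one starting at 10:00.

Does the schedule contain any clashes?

Yes

Sorted by start: Zumba Flow, Rowing Basics, Barre 45, Boxing Bootcamp, Barre Intro, Pilates Blast, Cardio Lab.
Rowing Basics starts after Zumba Flow ends; Zumba Flow is clear from here.
Barre 45 starts after Rowing Basics ends; Rowing Basics is clear from here.
Boxing Bootcamp starts before Barre 45 ends → Barre 45 and Boxing Bootcamp overlap.
That's a conflict, so the schedule is not conflict-free.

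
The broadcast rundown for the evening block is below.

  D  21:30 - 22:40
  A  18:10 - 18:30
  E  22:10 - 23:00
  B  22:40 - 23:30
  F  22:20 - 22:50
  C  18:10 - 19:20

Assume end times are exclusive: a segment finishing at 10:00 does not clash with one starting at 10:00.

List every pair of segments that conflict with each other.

Check each pair: they overlap iff neither finishes before the other starts.
Sorted by start: A, C, D, E, F, B.
C starts before A ends → A and C overlap.
D starts after A ends, so A has no further overlaps.
D starts after C ends, so C has no further overlaps.
E starts before D ends → D and E overlap.
F starts before D ends → D and F overlap.
B starts exactly when D ends (back-to-back, no overlap).
F starts before E ends → E and F overlap.
B starts before E ends → E and B overlap.
B starts before F ends → F and B overlap.

A & C, B & E, B & F, D & E, D & F, E & F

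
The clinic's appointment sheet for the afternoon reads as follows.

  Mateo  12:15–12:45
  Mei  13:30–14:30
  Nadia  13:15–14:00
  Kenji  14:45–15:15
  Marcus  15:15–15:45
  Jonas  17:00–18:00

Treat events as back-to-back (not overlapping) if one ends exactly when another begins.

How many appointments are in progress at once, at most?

2

Sweep the timeline, counting +1 at each start and −1 at each end (ends before starts at a tie):
12:15 start Mateo → 1
12:45 end Mateo → 0
13:15 start Nadia → 1
13:30 start Mei → 2
14:00 end Nadia → 1
14:30 end Mei → 0
14:45 start Kenji → 1
15:15 end Kenji → 0
15:15 start Marcus → 1
15:45 end Marcus → 0
17:00 start Jonas → 1
18:00 end Jonas → 0
Peak is 2, at 13:30 (Mei, Nadia).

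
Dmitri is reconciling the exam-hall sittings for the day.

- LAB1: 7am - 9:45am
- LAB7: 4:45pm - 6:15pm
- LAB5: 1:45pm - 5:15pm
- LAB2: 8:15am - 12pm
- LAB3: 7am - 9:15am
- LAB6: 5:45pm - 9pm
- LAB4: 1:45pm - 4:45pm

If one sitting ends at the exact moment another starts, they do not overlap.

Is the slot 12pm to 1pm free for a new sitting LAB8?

Yes — the slot is free

LAB1: ends 9:45am at or before LAB8 starts 12pm → clear.
LAB3: ends 9:15am at or before LAB8 starts 12pm → clear.
LAB2: ends 12pm at or before LAB8 starts 12pm → clear.
LAB4: starts 1:45pm at or after LAB8 ends 1pm → clear.
LAB5: starts 1:45pm at or after LAB8 ends 1pm → clear.
LAB7: starts 4:45pm at or after LAB8 ends 1pm → clear.
LAB6: starts 5:45pm at or after LAB8 ends 1pm → clear.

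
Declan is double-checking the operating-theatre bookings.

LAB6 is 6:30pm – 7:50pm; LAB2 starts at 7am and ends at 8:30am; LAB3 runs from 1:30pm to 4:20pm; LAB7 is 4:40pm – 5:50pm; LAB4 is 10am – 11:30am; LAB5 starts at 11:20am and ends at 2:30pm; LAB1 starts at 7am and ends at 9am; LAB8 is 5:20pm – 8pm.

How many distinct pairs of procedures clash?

5

Two intervals overlap when each starts before the other ends.
Sorted by start: LAB1, LAB2, LAB4, LAB5, LAB3, LAB7, LAB8, LAB6.
LAB2 starts before LAB1 ends → LAB1 and LAB2 overlap.
LAB4 starts after LAB1 ends; LAB1 is clear from here.
LAB4 starts after LAB2 ends; LAB2 is clear from here.
LAB5 starts before LAB4 ends → LAB4 and LAB5 overlap.
LAB3 starts after LAB4 ends; LAB4 is clear from here.
LAB3 starts before LAB5 ends → LAB5 and LAB3 overlap.
LAB7 starts after LAB5 ends; LAB5 is clear from here.
LAB7 starts after LAB3 ends; LAB3 is clear from here.
LAB8 starts before LAB7 ends → LAB7 and LAB8 overlap.
LAB6 starts after LAB7 ends.
LAB6 starts before LAB8 ends → LAB8 and LAB6 overlap.
Overlapping pairs: LAB1 & LAB2, LAB3 & LAB5, LAB4 & LAB5, LAB6 & LAB8, LAB7 & LAB8 — 5 in total.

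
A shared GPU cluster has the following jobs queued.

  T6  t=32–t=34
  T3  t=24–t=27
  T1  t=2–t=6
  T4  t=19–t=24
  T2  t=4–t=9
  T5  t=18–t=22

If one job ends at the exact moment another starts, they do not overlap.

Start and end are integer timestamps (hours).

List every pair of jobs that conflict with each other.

T1 & T2, T4 & T5

Sorted by start: T1, T2, T5, T4, T3, T6.
T2 starts before T1 ends → T1 and T2 overlap.
T5 starts after T1 ends, so nothing later overlaps T1 either.
T5 starts after T2 ends, so nothing later overlaps T2 either.
T4 starts before T5 ends → T5 and T4 overlap.
T3 starts after T5 ends, so nothing later overlaps T5 either.
T3 starts exactly when T4 ends (back-to-back, no overlap), so nothing later overlaps T4 either.
T6 starts after T3 ends.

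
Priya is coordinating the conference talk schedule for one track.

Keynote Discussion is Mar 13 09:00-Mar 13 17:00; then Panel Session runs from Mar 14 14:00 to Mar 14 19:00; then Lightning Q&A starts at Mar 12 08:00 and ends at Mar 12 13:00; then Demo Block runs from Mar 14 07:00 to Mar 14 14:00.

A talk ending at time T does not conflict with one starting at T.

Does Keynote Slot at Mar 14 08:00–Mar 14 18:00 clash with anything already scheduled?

Lightning Q&A: ends Mar 12 13:00 at or before Keynote Slot starts Mar 14 08:00 → clear.
Keynote Discussion: ends Mar 13 17:00 at or before Keynote Slot starts Mar 14 08:00 → clear.
Demo Block: starts Mar 14 07:00 before Keynote Slot ends Mar 14 18:00, and ends Mar 14 14:00 after Keynote Slot starts Mar 14 08:00 → overlap.
Panel Session: starts Mar 14 14:00 before Keynote Slot ends Mar 14 18:00, and ends Mar 14 19:00 after Keynote Slot starts Mar 14 08:00 → overlap.
Keynote Slot overlaps Panel Session, Demo Block.

Yes — it overlaps Demo Block, Panel Session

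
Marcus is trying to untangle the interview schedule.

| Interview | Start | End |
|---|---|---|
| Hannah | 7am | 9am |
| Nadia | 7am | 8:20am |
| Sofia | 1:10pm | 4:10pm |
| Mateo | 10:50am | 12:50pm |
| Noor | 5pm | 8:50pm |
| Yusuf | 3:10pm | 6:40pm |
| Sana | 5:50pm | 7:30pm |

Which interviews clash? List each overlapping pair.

Hannah & Nadia, Noor & Sana, Noor & Yusuf, Sana & Yusuf, Sofia & Yusuf

Sorted by start: Hannah, Nadia, Mateo, Sofia, Yusuf, Noor, Sana.
Nadia starts before Hannah ends → Hannah and Nadia overlap.
Mateo starts after Hannah ends; Hannah is clear from here.
Mateo starts after Nadia ends; Nadia is clear from here.
Sofia starts after Mateo ends; Mateo is clear from here.
Yusuf starts before Sofia ends → Sofia and Yusuf overlap.
Noor starts after Sofia ends; Sofia is clear from here.
Noor starts before Yusuf ends → Yusuf and Noor overlap.
Sana starts before Yusuf ends → Yusuf and Sana overlap.
Sana starts before Noor ends → Noor and Sana overlap.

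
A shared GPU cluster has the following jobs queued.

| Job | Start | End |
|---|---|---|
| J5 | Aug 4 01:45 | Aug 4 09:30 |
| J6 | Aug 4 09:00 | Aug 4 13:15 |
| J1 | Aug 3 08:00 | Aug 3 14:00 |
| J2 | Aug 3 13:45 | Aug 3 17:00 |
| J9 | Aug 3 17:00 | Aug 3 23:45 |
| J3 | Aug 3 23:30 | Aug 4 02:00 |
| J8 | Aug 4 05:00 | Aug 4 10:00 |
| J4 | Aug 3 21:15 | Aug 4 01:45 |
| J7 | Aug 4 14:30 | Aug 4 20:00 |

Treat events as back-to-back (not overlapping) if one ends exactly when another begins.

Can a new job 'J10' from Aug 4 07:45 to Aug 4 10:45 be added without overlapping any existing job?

J1: ends Aug 3 14:00 at or before J10 starts Aug 4 07:45 → clear.
J2: ends Aug 3 17:00 at or before J10 starts Aug 4 07:45 → clear.
J9: ends Aug 3 23:45 at or before J10 starts Aug 4 07:45 → clear.
J4: ends Aug 4 01:45 at or before J10 starts Aug 4 07:45 → clear.
J3: ends Aug 4 02:00 at or before J10 starts Aug 4 07:45 → clear.
J5: starts Aug 4 01:45 before J10 ends Aug 4 10:45, and ends Aug 4 09:30 after J10 starts Aug 4 07:45 → overlap.
J8: starts Aug 4 05:00 before J10 ends Aug 4 10:45, and ends Aug 4 10:00 after J10 starts Aug 4 07:45 → overlap.
J6: starts Aug 4 09:00 before J10 ends Aug 4 10:45, and ends Aug 4 13:15 after J10 starts Aug 4 07:45 → overlap.
J7: starts Aug 4 14:30 at or after J10 ends Aug 4 10:45 → clear.
J10 overlaps J5, J6, J8.

No — it overlaps J5, J6, J8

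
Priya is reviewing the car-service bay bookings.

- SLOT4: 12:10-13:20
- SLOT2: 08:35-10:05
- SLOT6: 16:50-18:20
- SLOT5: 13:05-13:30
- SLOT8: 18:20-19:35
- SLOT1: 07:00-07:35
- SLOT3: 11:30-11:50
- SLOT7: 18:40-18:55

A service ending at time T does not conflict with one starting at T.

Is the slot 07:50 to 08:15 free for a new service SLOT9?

Yes — the slot is free

SLOT1: ends 07:35 at or before SLOT9 starts 07:50 → clear.
SLOT2: starts 08:35 at or after SLOT9 ends 08:15 → clear.
SLOT3: starts 11:30 at or after SLOT9 ends 08:15 → clear.
SLOT4: starts 12:10 at or after SLOT9 ends 08:15 → clear.
SLOT5: starts 13:05 at or after SLOT9 ends 08:15 → clear.
SLOT6: starts 16:50 at or after SLOT9 ends 08:15 → clear.
SLOT8: starts 18:20 at or after SLOT9 ends 08:15 → clear.
SLOT7: starts 18:40 at or after SLOT9 ends 08:15 → clear.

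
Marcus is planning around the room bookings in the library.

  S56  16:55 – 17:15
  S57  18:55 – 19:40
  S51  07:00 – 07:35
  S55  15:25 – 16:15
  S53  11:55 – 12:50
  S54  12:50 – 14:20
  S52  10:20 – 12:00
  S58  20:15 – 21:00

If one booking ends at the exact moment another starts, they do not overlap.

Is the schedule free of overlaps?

No

Sorted by start: S51, S52, S53, S54, S55, S56, S57, S58.
S52 starts after S51 ends, so nothing later overlaps S51 either.
S53 starts before S52 ends → S52 and S53 overlap.
That's a conflict, so the schedule is not conflict-free.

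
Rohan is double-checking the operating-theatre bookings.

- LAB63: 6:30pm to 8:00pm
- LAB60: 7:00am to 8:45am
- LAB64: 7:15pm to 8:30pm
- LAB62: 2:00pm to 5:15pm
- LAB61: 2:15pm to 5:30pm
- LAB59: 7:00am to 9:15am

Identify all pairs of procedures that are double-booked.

LAB59 & LAB60, LAB61 & LAB62, LAB63 & LAB64

Sorted by start: LAB59, LAB60, LAB62, LAB61, LAB63, LAB64.
LAB60 starts before LAB59 ends → LAB59 and LAB60 overlap.
LAB62 starts after LAB59 ends — done with LAB59.
LAB62 starts after LAB60 ends — done with LAB60.
LAB61 starts before LAB62 ends → LAB62 and LAB61 overlap.
LAB63 starts after LAB62 ends — done with LAB62.
LAB63 starts after LAB61 ends — done with LAB61.
LAB64 starts before LAB63 ends → LAB63 and LAB64 overlap.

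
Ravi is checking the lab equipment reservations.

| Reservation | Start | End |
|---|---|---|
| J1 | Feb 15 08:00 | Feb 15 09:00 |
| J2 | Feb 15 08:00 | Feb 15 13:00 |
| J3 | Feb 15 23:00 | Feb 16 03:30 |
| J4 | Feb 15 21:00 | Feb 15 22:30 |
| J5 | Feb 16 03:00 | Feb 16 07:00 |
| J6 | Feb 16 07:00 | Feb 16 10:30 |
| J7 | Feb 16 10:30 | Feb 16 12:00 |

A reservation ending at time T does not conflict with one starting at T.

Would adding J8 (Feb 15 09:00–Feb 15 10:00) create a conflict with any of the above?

J1: ends Feb 15 09:00 at or before J8 starts Feb 15 09:00 → clear.
J2: starts Feb 15 08:00 before J8 ends Feb 15 10:00, and ends Feb 15 13:00 after J8 starts Feb 15 09:00 → overlap.
J4: starts Feb 15 21:00 at or after J8 ends Feb 15 10:00 → clear.
J3: starts Feb 15 23:00 at or after J8 ends Feb 15 10:00 → clear.
J5: starts Feb 16 03:00 at or after J8 ends Feb 15 10:00 → clear.
J6: starts Feb 16 07:00 at or after J8 ends Feb 15 10:00 → clear.
J7: starts Feb 16 10:30 at or after J8 ends Feb 15 10:00 → clear.
J8 overlaps J2.

Yes — it overlaps J2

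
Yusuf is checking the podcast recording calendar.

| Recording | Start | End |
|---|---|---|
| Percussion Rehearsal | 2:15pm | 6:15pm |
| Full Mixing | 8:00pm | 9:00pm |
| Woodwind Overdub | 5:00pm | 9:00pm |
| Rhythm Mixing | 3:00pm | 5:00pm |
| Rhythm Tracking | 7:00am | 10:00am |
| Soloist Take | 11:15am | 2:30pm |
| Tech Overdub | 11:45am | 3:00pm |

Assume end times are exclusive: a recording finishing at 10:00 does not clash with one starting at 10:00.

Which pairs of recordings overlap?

Full Mixing & Woodwind Overdub, Percussion Rehearsal & Rhythm Mixing, Percussion Rehearsal & Soloist Take, Percussion Rehearsal & Tech Overdub, Percussion Rehearsal & Woodwind Overdub, Soloist Take & Tech Overdub

Sorted by start: Rhythm Tracking, Soloist Take, Tech Overdub, Percussion Rehearsal, Rhythm Mixing, Woodwind Overdub, Full Mixing.
Soloist Take starts after Rhythm Tracking ends, so Rhythm Tracking has no further overlaps.
Tech Overdub starts before Soloist Take ends → Soloist Take and Tech Overdub overlap.
Percussion Rehearsal starts before Soloist Take ends → Soloist Take and Percussion Rehearsal overlap.
Rhythm Mixing starts after Soloist Take ends, so Soloist Take has no further overlaps.
Percussion Rehearsal starts before Tech Overdub ends → Tech Overdub and Percussion Rehearsal overlap.
Rhythm Mixing starts exactly when Tech Overdub ends (back-to-back, no overlap), so Tech Overdub has no further overlaps.
Rhythm Mixing starts before Percussion Rehearsal ends → Percussion Rehearsal and Rhythm Mixing overlap.
Woodwind Overdub starts before Percussion Rehearsal ends → Percussion Rehearsal and Woodwind Overdub overlap.
Full Mixing starts after Percussion Rehearsal ends.
Woodwind Overdub starts exactly when Rhythm Mixing ends (back-to-back, no overlap), so Rhythm Mixing has no further overlaps.
Full Mixing starts before Woodwind Overdub ends → Woodwind Overdub and Full Mixing overlap.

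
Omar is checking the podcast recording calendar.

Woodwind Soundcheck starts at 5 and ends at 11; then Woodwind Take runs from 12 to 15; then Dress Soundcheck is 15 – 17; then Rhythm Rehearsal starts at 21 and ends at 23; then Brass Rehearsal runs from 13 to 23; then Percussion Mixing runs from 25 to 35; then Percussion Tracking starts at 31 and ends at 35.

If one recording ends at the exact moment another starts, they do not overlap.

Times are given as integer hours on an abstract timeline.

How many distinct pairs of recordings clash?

4

Sorted by start: Woodwind Soundcheck, Woodwind Take, Brass Rehearsal, Dress Soundcheck, Rhythm Rehearsal, Percussion Mixing, Percussion Tracking.
Woodwind Take starts after Woodwind Soundcheck ends, so nothing later overlaps Woodwind Soundcheck either.
Brass Rehearsal starts before Woodwind Take ends → Woodwind Take and Brass Rehearsal overlap.
Dress Soundcheck starts exactly when Woodwind Take ends (back-to-back, no overlap), so nothing later overlaps Woodwind Take either.
Dress Soundcheck starts before Brass Rehearsal ends → Brass Rehearsal and Dress Soundcheck overlap.
Rhythm Rehearsal starts before Brass Rehearsal ends → Brass Rehearsal and Rhythm Rehearsal overlap.
Percussion Mixing starts after Brass Rehearsal ends, so nothing later overlaps Brass Rehearsal either.
Rhythm Rehearsal starts after Dress Soundcheck ends, so nothing later overlaps Dress Soundcheck either.
Percussion Mixing starts after Rhythm Rehearsal ends, so nothing later overlaps Rhythm Rehearsal either.
Percussion Tracking starts before Percussion Mixing ends → Percussion Mixing and Percussion Tracking overlap.
Overlapping pairs: Brass Rehearsal & Dress Soundcheck, Brass Rehearsal & Rhythm Rehearsal, Brass Rehearsal & Woodwind Take, Percussion Mixing & Percussion Tracking — 4 in total.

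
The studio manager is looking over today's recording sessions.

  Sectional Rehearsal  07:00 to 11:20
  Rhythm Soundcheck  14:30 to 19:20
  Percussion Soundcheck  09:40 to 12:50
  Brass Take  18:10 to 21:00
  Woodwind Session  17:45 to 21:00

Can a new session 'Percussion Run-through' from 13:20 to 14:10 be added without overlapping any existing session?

Yes — the slot is free

Sectional Rehearsal: ends 11:20 at or before Percussion Run-through starts 13:20 → clear.
Percussion Soundcheck: ends 12:50 at or before Percussion Run-through starts 13:20 → clear.
Rhythm Soundcheck: starts 14:30 at or after Percussion Run-through ends 14:10 → clear.
Woodwind Session: starts 17:45 at or after Percussion Run-through ends 14:10 → clear.
Brass Take: starts 18:10 at or after Percussion Run-through ends 14:10 → clear.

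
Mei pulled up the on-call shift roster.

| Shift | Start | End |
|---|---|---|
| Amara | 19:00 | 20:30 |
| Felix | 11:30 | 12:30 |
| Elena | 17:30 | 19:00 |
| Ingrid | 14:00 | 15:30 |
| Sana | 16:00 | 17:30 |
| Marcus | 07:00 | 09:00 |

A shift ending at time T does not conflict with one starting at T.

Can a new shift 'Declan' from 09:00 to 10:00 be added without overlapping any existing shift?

Yes — the slot is free

Marcus: ends 09:00 at or before Declan starts 09:00 → clear.
Felix: starts 11:30 at or after Declan ends 10:00 → clear.
Ingrid: starts 14:00 at or after Declan ends 10:00 → clear.
Sana: starts 16:00 at or after Declan ends 10:00 → clear.
Elena: starts 17:30 at or after Declan ends 10:00 → clear.
Amara: starts 19:00 at or after Declan ends 10:00 → clear.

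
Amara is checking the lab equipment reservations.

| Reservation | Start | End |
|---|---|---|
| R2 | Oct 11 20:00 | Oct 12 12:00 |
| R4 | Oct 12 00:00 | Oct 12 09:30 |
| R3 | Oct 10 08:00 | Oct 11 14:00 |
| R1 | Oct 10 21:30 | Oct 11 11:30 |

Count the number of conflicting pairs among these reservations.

Check each pair: they overlap iff neither finishes before the other starts.
Sorted by start: R3, R1, R2, R4.
R1 starts before R3 ends → R3 and R1 overlap.
R2 starts after R3 ends — done with R3.
R2 starts after R1 ends — done with R1.
R4 starts before R2 ends → R2 and R4 overlap.
Overlapping pairs: R1 & R3, R2 & R4 — 2 in total.

2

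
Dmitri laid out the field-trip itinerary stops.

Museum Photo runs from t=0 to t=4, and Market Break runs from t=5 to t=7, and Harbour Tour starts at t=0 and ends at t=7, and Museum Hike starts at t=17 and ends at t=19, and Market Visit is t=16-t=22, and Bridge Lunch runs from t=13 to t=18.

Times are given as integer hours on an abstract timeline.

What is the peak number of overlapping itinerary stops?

Walk through starts and ends in time order (an end at T is processed before a start at T):
t=0 start Harbour Tour → 1
t=0 start Museum Photo → 2
t=4 end Museum Photo → 1
t=5 start Market Break → 2
t=7 end Harbour Tour → 1
t=7 end Market Break → 0
t=13 start Bridge Lunch → 1
t=16 start Market Visit → 2
t=17 start Museum Hike → 3
t=18 end Bridge Lunch → 2
t=19 end Museum Hike → 1
t=22 end Market Visit → 0
Peak is 3, at t=17 (Bridge Lunch, Market Visit, Museum Hike).

3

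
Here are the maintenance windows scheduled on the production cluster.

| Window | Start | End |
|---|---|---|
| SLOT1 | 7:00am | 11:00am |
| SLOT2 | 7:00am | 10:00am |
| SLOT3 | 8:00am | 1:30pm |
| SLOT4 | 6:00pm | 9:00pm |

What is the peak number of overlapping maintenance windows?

Sort all start/end points and keep a running count:
7:00am start SLOT1 → 1
7:00am start SLOT2 → 2
8:00am start SLOT3 → 3
10:00am end SLOT2 → 2
11:00am end SLOT1 → 1
1:30pm end SLOT3 → 0
6:00pm start SLOT4 → 1
9:00pm end SLOT4 → 0
Peak is 3, at 8:00am (SLOT1, SLOT2, SLOT3).

3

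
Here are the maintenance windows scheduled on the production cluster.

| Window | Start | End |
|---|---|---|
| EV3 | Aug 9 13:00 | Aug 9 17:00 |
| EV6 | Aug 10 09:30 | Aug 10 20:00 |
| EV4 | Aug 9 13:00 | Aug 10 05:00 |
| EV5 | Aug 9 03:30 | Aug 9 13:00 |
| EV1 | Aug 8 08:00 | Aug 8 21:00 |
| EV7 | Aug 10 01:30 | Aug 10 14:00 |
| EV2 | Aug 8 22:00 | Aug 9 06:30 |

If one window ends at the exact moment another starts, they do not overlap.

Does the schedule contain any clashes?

Yes

Check each pair: they overlap iff neither finishes before the other starts.
Sorted by start: EV1, EV2, EV5, EV3, EV4, EV7, EV6.
EV2 starts after EV1 ends — done with EV1.
EV5 starts before EV2 ends → EV2 and EV5 overlap.
That's a conflict, so the schedule is not conflict-free.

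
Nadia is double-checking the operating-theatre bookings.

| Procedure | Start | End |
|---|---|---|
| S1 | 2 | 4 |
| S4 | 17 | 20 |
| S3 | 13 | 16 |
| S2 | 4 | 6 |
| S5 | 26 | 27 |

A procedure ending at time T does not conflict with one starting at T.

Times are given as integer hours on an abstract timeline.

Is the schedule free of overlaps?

Yes

Sorted by start: S1, S2, S3, S4, S5.
S2 starts exactly when S1 ends (back-to-back, no overlap), so nothing later overlaps S1 either.
S3 starts after S2 ends, so nothing later overlaps S2 either.
S4 starts after S3 ends, so nothing later overlaps S3 either.
S5 starts after S4 ends.
Every pair is clear; the schedule has no overlaps.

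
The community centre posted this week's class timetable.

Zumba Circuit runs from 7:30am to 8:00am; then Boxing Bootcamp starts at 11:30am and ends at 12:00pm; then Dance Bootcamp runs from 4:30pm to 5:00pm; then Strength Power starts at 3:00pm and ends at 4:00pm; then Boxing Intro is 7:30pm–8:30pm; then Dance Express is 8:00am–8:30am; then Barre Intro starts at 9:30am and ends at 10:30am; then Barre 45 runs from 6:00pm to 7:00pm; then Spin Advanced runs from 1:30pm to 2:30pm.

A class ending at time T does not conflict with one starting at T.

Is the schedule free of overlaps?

Sorted by start: Zumba Circuit, Dance Express, Barre Intro, Boxing Bootcamp, Spin Advanced, Strength Power, Dance Bootcamp, Barre 45, Boxing Intro.
Dance Express starts exactly when Zumba Circuit ends (back-to-back, no overlap) — done with Zumba Circuit.
Barre Intro starts after Dance Express ends — done with Dance Express.
Boxing Bootcamp starts after Barre Intro ends — done with Barre Intro.
Spin Advanced starts after Boxing Bootcamp ends — done with Boxing Bootcamp.
Strength Power starts after Spin Advanced ends — done with Spin Advanced.
Dance Bootcamp starts after Strength Power ends — done with Strength Power.
Barre 45 starts after Dance Bootcamp ends — done with Dance Bootcamp.
Boxing Intro starts after Barre 45 ends.
Every pair is clear; the schedule has no overlaps.

Yes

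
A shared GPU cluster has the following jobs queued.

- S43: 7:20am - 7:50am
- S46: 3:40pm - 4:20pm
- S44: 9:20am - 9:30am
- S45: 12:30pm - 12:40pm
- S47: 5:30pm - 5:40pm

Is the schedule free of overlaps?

Sorted by start: S43, S44, S45, S46, S47.
S44 starts after S43 ends — done with S43.
S45 starts after S44 ends — done with S44.
S46 starts after S45 ends — done with S45.
S47 starts after S46 ends.
Every pair is clear; the schedule has no overlaps.

Yes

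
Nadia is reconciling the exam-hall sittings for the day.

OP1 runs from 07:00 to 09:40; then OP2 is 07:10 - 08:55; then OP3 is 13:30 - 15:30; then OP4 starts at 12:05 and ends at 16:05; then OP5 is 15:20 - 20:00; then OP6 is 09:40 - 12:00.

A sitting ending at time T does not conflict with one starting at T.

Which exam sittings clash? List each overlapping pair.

OP1 & OP2, OP3 & OP4, OP3 & OP5, OP4 & OP5

Two intervals overlap when each starts before the other ends.
Sorted by start: OP1, OP2, OP6, OP4, OP3, OP5.
OP2 starts before OP1 ends → OP1 and OP2 overlap.
OP6 starts exactly when OP1 ends (back-to-back, no overlap), so OP1 has no further overlaps.
OP6 starts after OP2 ends, so OP2 has no further overlaps.
OP4 starts after OP6 ends, so OP6 has no further overlaps.
OP3 starts before OP4 ends → OP4 and OP3 overlap.
OP5 starts before OP4 ends → OP4 and OP5 overlap.
OP5 starts before OP3 ends → OP3 and OP5 overlap.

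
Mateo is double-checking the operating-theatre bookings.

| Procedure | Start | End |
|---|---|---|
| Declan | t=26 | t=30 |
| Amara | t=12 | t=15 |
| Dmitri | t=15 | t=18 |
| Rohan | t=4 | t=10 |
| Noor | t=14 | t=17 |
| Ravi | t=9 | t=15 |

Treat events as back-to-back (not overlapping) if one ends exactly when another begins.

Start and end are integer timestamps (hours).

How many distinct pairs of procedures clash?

5

Check each pair: they overlap iff neither finishes before the other starts.
Sorted by start: Rohan, Ravi, Amara, Noor, Dmitri, Declan.
Ravi starts before Rohan ends → Rohan and Ravi overlap.
Amara starts after Rohan ends, so nothing later overlaps Rohan either.
Amara starts before Ravi ends → Ravi and Amara overlap.
Noor starts before Ravi ends → Ravi and Noor overlap.
Dmitri starts exactly when Ravi ends (back-to-back, no overlap), so nothing later overlaps Ravi either.
Noor starts before Amara ends → Amara and Noor overlap.
Dmitri starts exactly when Amara ends (back-to-back, no overlap), so nothing later overlaps Amara either.
Dmitri starts before Noor ends → Noor and Dmitri overlap.
Declan starts after Noor ends.
Declan starts after Dmitri ends.
Overlapping pairs: Amara & Noor, Amara & Ravi, Dmitri & Noor, Noor & Ravi, Ravi & Rohan — 5 in total.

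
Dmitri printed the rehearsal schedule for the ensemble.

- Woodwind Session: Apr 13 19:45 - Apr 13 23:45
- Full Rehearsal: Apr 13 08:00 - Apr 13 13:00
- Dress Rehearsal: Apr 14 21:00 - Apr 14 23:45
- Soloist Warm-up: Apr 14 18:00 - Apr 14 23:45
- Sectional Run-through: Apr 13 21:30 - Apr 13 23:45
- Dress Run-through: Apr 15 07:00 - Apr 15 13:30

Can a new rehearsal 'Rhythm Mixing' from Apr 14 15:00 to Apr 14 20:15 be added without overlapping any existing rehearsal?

Full Rehearsal: ends Apr 13 13:00 at or before Rhythm Mixing starts Apr 14 15:00 → clear.
Woodwind Session: ends Apr 13 23:45 at or before Rhythm Mixing starts Apr 14 15:00 → clear.
Sectional Run-through: ends Apr 13 23:45 at or before Rhythm Mixing starts Apr 14 15:00 → clear.
Soloist Warm-up: starts Apr 14 18:00 before Rhythm Mixing ends Apr 14 20:15, and ends Apr 14 23:45 after Rhythm Mixing starts Apr 14 15:00 → overlap.
Dress Rehearsal: starts Apr 14 21:00 at or after Rhythm Mixing ends Apr 14 20:15 → clear.
Dress Run-through: starts Apr 15 07:00 at or after Rhythm Mixing ends Apr 14 20:15 → clear.
Rhythm Mixing overlaps Soloist Warm-up.

No — it overlaps Soloist Warm-up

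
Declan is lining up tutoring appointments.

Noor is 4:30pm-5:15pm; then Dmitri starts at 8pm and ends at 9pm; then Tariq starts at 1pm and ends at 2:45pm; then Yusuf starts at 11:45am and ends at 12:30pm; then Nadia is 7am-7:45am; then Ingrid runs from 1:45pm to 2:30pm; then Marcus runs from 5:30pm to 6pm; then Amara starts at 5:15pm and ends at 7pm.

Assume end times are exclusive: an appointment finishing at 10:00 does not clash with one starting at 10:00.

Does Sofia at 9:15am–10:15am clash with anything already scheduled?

No — it doesn't clash with anything

Nadia: ends 7:45am at or before Sofia starts 9:15am → clear.
Yusuf: starts 11:45am at or after Sofia ends 10:15am → clear.
Tariq: starts 1pm at or after Sofia ends 10:15am → clear.
Ingrid: starts 1:45pm at or after Sofia ends 10:15am → clear.
Noor: starts 4:30pm at or after Sofia ends 10:15am → clear.
Amara: starts 5:15pm at or after Sofia ends 10:15am → clear.
Marcus: starts 5:30pm at or after Sofia ends 10:15am → clear.
Dmitri: starts 8pm at or after Sofia ends 10:15am → clear.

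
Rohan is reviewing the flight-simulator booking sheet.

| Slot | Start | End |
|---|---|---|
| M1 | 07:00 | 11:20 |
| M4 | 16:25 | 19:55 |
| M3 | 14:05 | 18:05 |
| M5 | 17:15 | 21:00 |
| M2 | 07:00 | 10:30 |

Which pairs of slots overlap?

M1 & M2, M3 & M4, M3 & M5, M4 & M5

Two intervals overlap when each starts before the other ends.
Sorted by start: M1, M2, M3, M4, M5.
M2 starts before M1 ends → M1 and M2 overlap.
M3 starts after M1 ends, so nothing later overlaps M1 either.
M3 starts after M2 ends, so nothing later overlaps M2 either.
M4 starts before M3 ends → M3 and M4 overlap.
M5 starts before M3 ends → M3 and M5 overlap.
M5 starts before M4 ends → M4 and M5 overlap.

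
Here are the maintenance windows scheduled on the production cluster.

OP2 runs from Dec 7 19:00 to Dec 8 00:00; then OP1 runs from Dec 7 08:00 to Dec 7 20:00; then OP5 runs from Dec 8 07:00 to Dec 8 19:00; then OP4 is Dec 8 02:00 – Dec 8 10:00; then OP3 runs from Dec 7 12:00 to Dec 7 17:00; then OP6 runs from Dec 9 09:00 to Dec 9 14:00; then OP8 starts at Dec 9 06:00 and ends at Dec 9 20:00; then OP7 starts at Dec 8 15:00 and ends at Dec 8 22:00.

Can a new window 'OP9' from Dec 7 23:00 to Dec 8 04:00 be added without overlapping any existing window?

No — it overlaps OP2, OP4

OP1: ends Dec 7 20:00 at or before OP9 starts Dec 7 23:00 → clear.
OP3: ends Dec 7 17:00 at or before OP9 starts Dec 7 23:00 → clear.
OP2: starts Dec 7 19:00 before OP9 ends Dec 8 04:00, and ends Dec 8 00:00 after OP9 starts Dec 7 23:00 → overlap.
OP4: starts Dec 8 02:00 before OP9 ends Dec 8 04:00, and ends Dec 8 10:00 after OP9 starts Dec 7 23:00 → overlap.
OP5: starts Dec 8 07:00 at or after OP9 ends Dec 8 04:00 → clear.
OP7: starts Dec 8 15:00 at or after OP9 ends Dec 8 04:00 → clear.
OP8: starts Dec 9 06:00 at or after OP9 ends Dec 8 04:00 → clear.
OP6: starts Dec 9 09:00 at or after OP9 ends Dec 8 04:00 → clear.
OP9 overlaps OP2, OP4.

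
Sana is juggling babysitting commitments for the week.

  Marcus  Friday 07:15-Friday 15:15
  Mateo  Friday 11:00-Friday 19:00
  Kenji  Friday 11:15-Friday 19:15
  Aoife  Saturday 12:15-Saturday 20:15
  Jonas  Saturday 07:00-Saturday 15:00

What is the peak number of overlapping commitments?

3

Sort all start/end points and keep a running count:
Friday 07:15 start Marcus → 1
Friday 11:00 start Mateo → 2
Friday 11:15 start Kenji → 3
Friday 15:15 end Marcus → 2
Friday 19:00 end Mateo → 1
Friday 19:15 end Kenji → 0
Saturday 07:00 start Jonas → 1
Saturday 12:15 start Aoife → 2
Saturday 15:00 end Jonas → 1
Saturday 20:15 end Aoife → 0
Peak is 3, at Friday 11:15 (Kenji, Marcus, Mateo).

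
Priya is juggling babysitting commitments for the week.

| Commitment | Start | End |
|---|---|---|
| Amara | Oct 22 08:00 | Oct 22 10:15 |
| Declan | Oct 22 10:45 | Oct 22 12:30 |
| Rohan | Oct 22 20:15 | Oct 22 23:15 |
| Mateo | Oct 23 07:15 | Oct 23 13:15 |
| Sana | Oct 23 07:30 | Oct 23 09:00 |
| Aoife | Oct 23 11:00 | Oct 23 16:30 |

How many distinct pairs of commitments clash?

Sorted by start: Amara, Declan, Rohan, Mateo, Sana, Aoife.
Declan starts after Amara ends — done with Amara.
Rohan starts after Declan ends — done with Declan.
Mateo starts after Rohan ends — done with Rohan.
Sana starts before Mateo ends → Mateo and Sana overlap.
Aoife starts before Mateo ends → Mateo and Aoife overlap.
Aoife starts after Sana ends.
Overlapping pairs: Aoife & Mateo, Mateo & Sana — 2 in total.

2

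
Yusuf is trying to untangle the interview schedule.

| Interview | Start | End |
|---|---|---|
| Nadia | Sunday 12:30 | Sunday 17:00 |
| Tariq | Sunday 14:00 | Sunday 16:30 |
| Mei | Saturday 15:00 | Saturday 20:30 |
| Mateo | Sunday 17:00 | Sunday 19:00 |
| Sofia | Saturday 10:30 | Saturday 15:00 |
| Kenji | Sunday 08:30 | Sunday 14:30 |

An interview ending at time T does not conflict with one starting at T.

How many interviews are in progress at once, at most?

3

Sort all start/end points and keep a running count:
Saturday 10:30 start Sofia → 1
Saturday 15:00 end Sofia → 0
Saturday 15:00 start Mei → 1
Saturday 20:30 end Mei → 0
Sunday 08:30 start Kenji → 1
Sunday 12:30 start Nadia → 2
Sunday 14:00 start Tariq → 3
Sunday 14:30 end Kenji → 2
Sunday 16:30 end Tariq → 1
Sunday 17:00 end Nadia → 0
Sunday 17:00 start Mateo → 1
Sunday 19:00 end Mateo → 0
Peak is 3, at Sunday 14:00 (Kenji, Nadia, Tariq).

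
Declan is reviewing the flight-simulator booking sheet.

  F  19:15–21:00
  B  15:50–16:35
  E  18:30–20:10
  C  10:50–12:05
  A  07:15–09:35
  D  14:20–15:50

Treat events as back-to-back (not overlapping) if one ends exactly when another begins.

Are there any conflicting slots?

Yes

Sorted by start: A, C, D, B, E, F.
C starts after A ends — done with A.
D starts after C ends — done with C.
B starts exactly when D ends (back-to-back, no overlap) — done with D.
E starts after B ends — done with B.
F starts before E ends → E and F overlap.
That's a conflict, so the schedule is not conflict-free.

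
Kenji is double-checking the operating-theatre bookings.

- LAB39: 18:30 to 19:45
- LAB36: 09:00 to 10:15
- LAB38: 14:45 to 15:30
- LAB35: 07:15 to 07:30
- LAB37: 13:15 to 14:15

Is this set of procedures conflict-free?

Yes

Check each pair: they overlap iff neither finishes before the other starts.
Sorted by start: LAB35, LAB36, LAB37, LAB38, LAB39.
LAB36 starts after LAB35 ends; LAB35 is clear from here.
LAB37 starts after LAB36 ends; LAB36 is clear from here.
LAB38 starts after LAB37 ends; LAB37 is clear from here.
LAB39 starts after LAB38 ends.
Every pair is clear; the schedule has no overlaps.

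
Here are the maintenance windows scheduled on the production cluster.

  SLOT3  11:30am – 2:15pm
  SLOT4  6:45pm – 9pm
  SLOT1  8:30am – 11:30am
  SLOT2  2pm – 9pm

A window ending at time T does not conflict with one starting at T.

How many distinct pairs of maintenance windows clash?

2

Check each pair: they overlap iff neither finishes before the other starts.
Sorted by start: SLOT1, SLOT3, SLOT2, SLOT4.
SLOT3 starts exactly when SLOT1 ends (back-to-back, no overlap); SLOT1 is clear from here.
SLOT2 starts before SLOT3 ends → SLOT3 and SLOT2 overlap.
SLOT4 starts after SLOT3 ends.
SLOT4 starts before SLOT2 ends → SLOT2 and SLOT4 overlap.
Overlapping pairs: SLOT2 & SLOT3, SLOT2 & SLOT4 — 2 in total.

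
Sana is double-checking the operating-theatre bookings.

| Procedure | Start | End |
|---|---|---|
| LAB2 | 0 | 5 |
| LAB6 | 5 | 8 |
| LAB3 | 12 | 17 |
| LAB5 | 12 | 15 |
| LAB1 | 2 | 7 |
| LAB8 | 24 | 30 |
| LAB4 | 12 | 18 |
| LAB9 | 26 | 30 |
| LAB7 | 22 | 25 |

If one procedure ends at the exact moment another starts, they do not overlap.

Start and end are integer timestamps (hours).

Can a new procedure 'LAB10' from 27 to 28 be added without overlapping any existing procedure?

LAB2: ends 5 at or before LAB10 starts 27 → clear.
LAB1: ends 7 at or before LAB10 starts 27 → clear.
LAB6: ends 8 at or before LAB10 starts 27 → clear.
LAB3: ends 17 at or before LAB10 starts 27 → clear.
LAB4: ends 18 at or before LAB10 starts 27 → clear.
LAB5: ends 15 at or before LAB10 starts 27 → clear.
LAB7: ends 25 at or before LAB10 starts 27 → clear.
LAB8: starts 24 before LAB10 ends 28, and ends 30 after LAB10 starts 27 → overlap.
LAB9: starts 26 before LAB10 ends 28, and ends 30 after LAB10 starts 27 → overlap.
LAB10 overlaps LAB8, LAB9.

No — it overlaps LAB8, LAB9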